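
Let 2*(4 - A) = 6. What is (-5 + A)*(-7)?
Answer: 28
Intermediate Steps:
A = 1 (A = 4 - ½*6 = 4 - 3 = 1)
(-5 + A)*(-7) = (-5 + 1)*(-7) = -4*(-7) = 28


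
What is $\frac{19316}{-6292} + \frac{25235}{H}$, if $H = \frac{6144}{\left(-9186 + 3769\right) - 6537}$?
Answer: $- \frac{21569980693}{439296} \approx -49101.0$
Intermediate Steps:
$H = - \frac{3072}{5977}$ ($H = \frac{6144}{-5417 - 6537} = \frac{6144}{-11954} = 6144 \left(- \frac{1}{11954}\right) = - \frac{3072}{5977} \approx -0.51397$)
$\frac{19316}{-6292} + \frac{25235}{H} = \frac{19316}{-6292} + \frac{25235}{- \frac{3072}{5977}} = 19316 \left(- \frac{1}{6292}\right) + 25235 \left(- \frac{5977}{3072}\right) = - \frac{439}{143} - \frac{150829595}{3072} = - \frac{21569980693}{439296}$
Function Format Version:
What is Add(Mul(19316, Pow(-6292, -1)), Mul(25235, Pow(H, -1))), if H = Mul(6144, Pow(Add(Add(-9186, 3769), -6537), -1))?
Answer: Rational(-21569980693, 439296) ≈ -49101.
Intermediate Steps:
H = Rational(-3072, 5977) (H = Mul(6144, Pow(Add(-5417, -6537), -1)) = Mul(6144, Pow(-11954, -1)) = Mul(6144, Rational(-1, 11954)) = Rational(-3072, 5977) ≈ -0.51397)
Add(Mul(19316, Pow(-6292, -1)), Mul(25235, Pow(H, -1))) = Add(Mul(19316, Pow(-6292, -1)), Mul(25235, Pow(Rational(-3072, 5977), -1))) = Add(Mul(19316, Rational(-1, 6292)), Mul(25235, Rational(-5977, 3072))) = Add(Rational(-439, 143), Rational(-150829595, 3072)) = Rational(-21569980693, 439296)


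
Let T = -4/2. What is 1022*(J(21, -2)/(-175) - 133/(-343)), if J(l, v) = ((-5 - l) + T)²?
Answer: -731898/175 ≈ -4182.3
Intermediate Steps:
T = -2 (T = -4*½ = -2)
J(l, v) = (-7 - l)² (J(l, v) = ((-5 - l) - 2)² = (-7 - l)²)
1022*(J(21, -2)/(-175) - 133/(-343)) = 1022*((7 + 21)²/(-175) - 133/(-343)) = 1022*(28²*(-1/175) - 133*(-1/343)) = 1022*(784*(-1/175) + 19/49) = 1022*(-112/25 + 19/49) = 1022*(-5013/1225) = -731898/175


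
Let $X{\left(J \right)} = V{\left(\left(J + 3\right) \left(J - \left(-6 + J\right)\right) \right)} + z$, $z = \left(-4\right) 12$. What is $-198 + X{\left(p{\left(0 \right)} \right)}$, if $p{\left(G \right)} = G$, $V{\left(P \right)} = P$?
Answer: $-228$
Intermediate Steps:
$z = -48$
$X{\left(J \right)} = -30 + 6 J$ ($X{\left(J \right)} = \left(J + 3\right) \left(J - \left(-6 + J\right)\right) - 48 = \left(3 + J\right) 6 - 48 = \left(18 + 6 J\right) - 48 = -30 + 6 J$)
$-198 + X{\left(p{\left(0 \right)} \right)} = -198 + \left(-30 + 6 \cdot 0\right) = -198 + \left(-30 + 0\right) = -198 - 30 = -228$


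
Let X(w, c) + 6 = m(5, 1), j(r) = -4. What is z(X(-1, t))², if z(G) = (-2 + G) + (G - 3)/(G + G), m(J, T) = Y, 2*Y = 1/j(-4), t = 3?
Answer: 8369449/153664 ≈ 54.466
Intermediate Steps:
Y = -⅛ (Y = (½)/(-4) = (½)*(-¼) = -⅛ ≈ -0.12500)
m(J, T) = -⅛
X(w, c) = -49/8 (X(w, c) = -6 - ⅛ = -49/8)
z(G) = -2 + G + (-3 + G)/(2*G) (z(G) = (-2 + G) + (-3 + G)/((2*G)) = (-2 + G) + (-3 + G)*(1/(2*G)) = (-2 + G) + (-3 + G)/(2*G) = -2 + G + (-3 + G)/(2*G))
z(X(-1, t))² = (-3/2 - 49/8 - 3/(2*(-49/8)))² = (-3/2 - 49/8 - 3/2*(-8/49))² = (-3/2 - 49/8 + 12/49)² = (-2893/392)² = 8369449/153664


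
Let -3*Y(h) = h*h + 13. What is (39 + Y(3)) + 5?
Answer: 110/3 ≈ 36.667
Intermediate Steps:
Y(h) = -13/3 - h²/3 (Y(h) = -(h*h + 13)/3 = -(h² + 13)/3 = -(13 + h²)/3 = -13/3 - h²/3)
(39 + Y(3)) + 5 = (39 + (-13/3 - ⅓*3²)) + 5 = (39 + (-13/3 - ⅓*9)) + 5 = (39 + (-13/3 - 3)) + 5 = (39 - 22/3) + 5 = 95/3 + 5 = 110/3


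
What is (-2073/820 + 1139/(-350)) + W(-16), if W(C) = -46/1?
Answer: -1486153/28700 ≈ -51.782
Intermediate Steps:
W(C) = -46 (W(C) = -46*1 = -46)
(-2073/820 + 1139/(-350)) + W(-16) = (-2073/820 + 1139/(-350)) - 46 = (-2073*1/820 + 1139*(-1/350)) - 46 = (-2073/820 - 1139/350) - 46 = -165953/28700 - 46 = -1486153/28700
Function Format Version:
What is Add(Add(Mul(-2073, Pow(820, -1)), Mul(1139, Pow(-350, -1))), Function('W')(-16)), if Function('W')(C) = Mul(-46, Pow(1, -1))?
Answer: Rational(-1486153, 28700) ≈ -51.782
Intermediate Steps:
Function('W')(C) = -46 (Function('W')(C) = Mul(-46, 1) = -46)
Add(Add(Mul(-2073, Pow(820, -1)), Mul(1139, Pow(-350, -1))), Function('W')(-16)) = Add(Add(Mul(-2073, Pow(820, -1)), Mul(1139, Pow(-350, -1))), -46) = Add(Add(Mul(-2073, Rational(1, 820)), Mul(1139, Rational(-1, 350))), -46) = Add(Add(Rational(-2073, 820), Rational(-1139, 350)), -46) = Add(Rational(-165953, 28700), -46) = Rational(-1486153, 28700)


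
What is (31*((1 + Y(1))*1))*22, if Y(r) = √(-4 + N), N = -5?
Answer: 682 + 2046*I ≈ 682.0 + 2046.0*I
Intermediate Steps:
Y(r) = 3*I (Y(r) = √(-4 - 5) = √(-9) = 3*I)
(31*((1 + Y(1))*1))*22 = (31*((1 + 3*I)*1))*22 = (31*(1 + 3*I))*22 = (31 + 93*I)*22 = 682 + 2046*I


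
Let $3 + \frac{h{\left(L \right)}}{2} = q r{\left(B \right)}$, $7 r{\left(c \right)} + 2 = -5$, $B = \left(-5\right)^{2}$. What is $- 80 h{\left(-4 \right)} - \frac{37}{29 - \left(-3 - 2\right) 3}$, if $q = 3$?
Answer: $\frac{42203}{44} \approx 959.16$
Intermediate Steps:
$B = 25$
$r{\left(c \right)} = -1$ ($r{\left(c \right)} = - \frac{2}{7} + \frac{1}{7} \left(-5\right) = - \frac{2}{7} - \frac{5}{7} = -1$)
$h{\left(L \right)} = -12$ ($h{\left(L \right)} = -6 + 2 \cdot 3 \left(-1\right) = -6 + 2 \left(-3\right) = -6 - 6 = -12$)
$- 80 h{\left(-4 \right)} - \frac{37}{29 - \left(-3 - 2\right) 3} = \left(-80\right) \left(-12\right) - \frac{37}{29 - \left(-3 - 2\right) 3} = 960 - \frac{37}{29 - \left(-5\right) 3} = 960 - \frac{37}{29 - -15} = 960 - \frac{37}{29 + 15} = 960 - \frac{37}{44} = \frac{42203}{44}$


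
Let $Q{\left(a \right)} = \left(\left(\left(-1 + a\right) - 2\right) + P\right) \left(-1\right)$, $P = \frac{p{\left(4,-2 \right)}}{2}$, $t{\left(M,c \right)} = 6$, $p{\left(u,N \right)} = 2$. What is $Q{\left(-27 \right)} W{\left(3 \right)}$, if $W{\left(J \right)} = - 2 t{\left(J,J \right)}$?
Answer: $-348$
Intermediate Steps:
$P = 1$ ($P = \frac{2}{2} = 2 \cdot \frac{1}{2} = 1$)
$W{\left(J \right)} = -12$ ($W{\left(J \right)} = \left(-2\right) 6 = -12$)
$Q{\left(a \right)} = 2 - a$ ($Q{\left(a \right)} = \left(\left(\left(-1 + a\right) - 2\right) + 1\right) \left(-1\right) = \left(\left(-3 + a\right) + 1\right) \left(-1\right) = \left(-2 + a\right) \left(-1\right) = 2 - a$)
$Q{\left(-27 \right)} W{\left(3 \right)} = \left(2 - -27\right) \left(-12\right) = \left(2 + 27\right) \left(-12\right) = 29 \left(-12\right) = -348$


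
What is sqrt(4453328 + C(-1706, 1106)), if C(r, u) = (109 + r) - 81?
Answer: 35*sqrt(3634) ≈ 2109.9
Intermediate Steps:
C(r, u) = 28 + r
sqrt(4453328 + C(-1706, 1106)) = sqrt(4453328 + (28 - 1706)) = sqrt(4453328 - 1678) = sqrt(4451650) = 35*sqrt(3634)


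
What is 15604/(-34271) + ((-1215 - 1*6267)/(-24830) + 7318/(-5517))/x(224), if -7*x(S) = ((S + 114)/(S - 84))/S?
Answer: 52786965190020980/79340180671089 ≈ 665.32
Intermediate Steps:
x(S) = -(114 + S)/(7*S*(-84 + S)) (x(S) = -(S + 114)/(S - 84)/(7*S) = -(114 + S)/(-84 + S)/(7*S) = -(114 + S)/(7*S*(-84 + S)))
15604/(-34271) + ((-1215 - 1*6267)/(-24830) + 7318/(-5517))/x(224) = 15604/(-34271) + ((-1215 - 1*6267)/(-24830) + 7318/(-5517))/(((⅐)*(-114 - 1*224)/(224*(-84 + 224)))) = 15604*(-1/34271) + ((-1215 - 6267)*(-1/24830) + 7318*(-1/5517))/(((⅐)*(1/224)*(-114 - 224)/140)) = -15604/34271 + (-7482*(-1/24830) - 7318/5517)/(((⅐)*(1/224)*(1/140)*(-338))) = -15604/34271 + (3741/12415 - 7318/5517)/(-169/109760) = -15604/34271 - 70213873/68493555*(-109760/169) = -15604/34271 + 1541334940096/2315082159 = 52786965190020980/79340180671089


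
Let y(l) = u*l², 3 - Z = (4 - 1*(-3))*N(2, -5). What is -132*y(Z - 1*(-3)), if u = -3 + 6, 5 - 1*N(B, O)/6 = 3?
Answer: -2409264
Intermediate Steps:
N(B, O) = 12 (N(B, O) = 30 - 6*3 = 30 - 18 = 12)
u = 3
Z = -81 (Z = 3 - (4 - 1*(-3))*12 = 3 - (4 + 3)*12 = 3 - 7*12 = 3 - 1*84 = 3 - 84 = -81)
y(l) = 3*l²
-132*y(Z - 1*(-3)) = -396*(-81 - 1*(-3))² = -396*(-81 + 3)² = -396*(-78)² = -396*6084 = -132*18252 = -2409264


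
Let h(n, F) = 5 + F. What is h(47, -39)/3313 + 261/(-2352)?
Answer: -314887/2597392 ≈ -0.12123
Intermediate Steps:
h(47, -39)/3313 + 261/(-2352) = (5 - 39)/3313 + 261/(-2352) = -34*1/3313 + 261*(-1/2352) = -34/3313 - 87/784 = -314887/2597392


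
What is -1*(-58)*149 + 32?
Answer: 8674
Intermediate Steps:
-1*(-58)*149 + 32 = 58*149 + 32 = 8642 + 32 = 8674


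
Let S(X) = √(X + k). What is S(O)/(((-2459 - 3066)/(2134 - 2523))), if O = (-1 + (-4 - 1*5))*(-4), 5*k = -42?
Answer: 389*√790/27625 ≈ 0.39579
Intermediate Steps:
k = -42/5 (k = (⅕)*(-42) = -42/5 ≈ -8.4000)
O = 40 (O = (-1 + (-4 - 5))*(-4) = (-1 - 9)*(-4) = -10*(-4) = 40)
S(X) = √(-42/5 + X) (S(X) = √(X - 42/5) = √(-42/5 + X))
S(O)/(((-2459 - 3066)/(2134 - 2523))) = (√(-210 + 25*40)/5)/(((-2459 - 3066)/(2134 - 2523))) = (√(-210 + 1000)/5)/((-5525/(-389))) = (√790/5)/((-5525*(-1/389))) = (√790/5)/(5525/389) = (√790/5)*(389/5525) = 389*√790/27625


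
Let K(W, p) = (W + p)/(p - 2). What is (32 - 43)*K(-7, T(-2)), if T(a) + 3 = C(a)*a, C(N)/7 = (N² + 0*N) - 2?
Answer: -38/3 ≈ -12.667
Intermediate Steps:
C(N) = -14 + 7*N² (C(N) = 7*((N² + 0*N) - 2) = 7*((N² + 0) - 2) = 7*(N² - 2) = 7*(-2 + N²) = -14 + 7*N²)
T(a) = -3 + a*(-14 + 7*a²) (T(a) = -3 + (-14 + 7*a²)*a = -3 + a*(-14 + 7*a²))
K(W, p) = (W + p)/(-2 + p)
(32 - 43)*K(-7, T(-2)) = (32 - 43)*((-7 + (-3 + 7*(-2)*(-2 + (-2)²)))/(-2 + (-3 + 7*(-2)*(-2 + (-2)²)))) = -11*(-7 + (-3 + 7*(-2)*(-2 + 4)))/(-2 + (-3 + 7*(-2)*(-2 + 4))) = -11*(-7 + (-3 + 7*(-2)*2))/(-2 + (-3 + 7*(-2)*2)) = -11*(-7 + (-3 - 28))/(-2 + (-3 - 28)) = -11*(-7 - 31)/(-2 - 31) = -11*(-38)/(-33) = -(-1)*(-38)/3 = -11*38/33 = -38/3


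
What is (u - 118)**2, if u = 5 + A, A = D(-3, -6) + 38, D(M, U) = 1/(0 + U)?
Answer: 203401/36 ≈ 5650.0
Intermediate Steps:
D(M, U) = 1/U
A = 227/6 (A = 1/(-6) + 38 = -1/6 + 38 = 227/6 ≈ 37.833)
u = 257/6 (u = 5 + 227/6 = 257/6 ≈ 42.833)
(u - 118)**2 = (257/6 - 118)**2 = (-451/6)**2 = 203401/36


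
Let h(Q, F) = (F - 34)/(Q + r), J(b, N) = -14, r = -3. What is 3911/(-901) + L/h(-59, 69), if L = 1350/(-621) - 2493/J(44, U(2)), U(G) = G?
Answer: -1604022394/5077135 ≈ -315.93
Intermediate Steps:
h(Q, F) = (-34 + F)/(-3 + Q) (h(Q, F) = (F - 34)/(Q - 3) = (-34 + F)/(-3 + Q))
L = 56639/322 (L = 1350/(-621) - 2493/(-14) = 1350*(-1/621) - 2493*(-1/14) = -50/23 + 2493/14 = 56639/322 ≈ 175.90)
3911/(-901) + L/h(-59, 69) = 3911/(-901) + 56639/(322*(((-34 + 69)/(-3 - 59)))) = 3911*(-1/901) + 56639/(322*((35/(-62)))) = -3911/901 + 56639/(322*((-1/62*35))) = -3911/901 + 56639/(322*(-35/62)) = -3911/901 + (56639/322)*(-62/35) = -3911/901 - 1755809/5635 = -1604022394/5077135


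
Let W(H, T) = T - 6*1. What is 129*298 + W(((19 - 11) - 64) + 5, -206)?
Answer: 38230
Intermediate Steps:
W(H, T) = -6 + T (W(H, T) = T - 6 = -6 + T)
129*298 + W(((19 - 11) - 64) + 5, -206) = 129*298 + (-6 - 206) = 38442 - 212 = 38230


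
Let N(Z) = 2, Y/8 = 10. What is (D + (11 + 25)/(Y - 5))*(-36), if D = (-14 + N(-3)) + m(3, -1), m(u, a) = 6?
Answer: 4968/25 ≈ 198.72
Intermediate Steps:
Y = 80 (Y = 8*10 = 80)
D = -6 (D = (-14 + 2) + 6 = -12 + 6 = -6)
(D + (11 + 25)/(Y - 5))*(-36) = (-6 + (11 + 25)/(80 - 5))*(-36) = (-6 + 36/75)*(-36) = (-6 + 36*(1/75))*(-36) = (-6 + 12/25)*(-36) = -138/25*(-36) = 4968/25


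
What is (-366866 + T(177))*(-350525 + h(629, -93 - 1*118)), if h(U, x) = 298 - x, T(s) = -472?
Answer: 128574177408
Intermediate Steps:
(-366866 + T(177))*(-350525 + h(629, -93 - 1*118)) = (-366866 - 472)*(-350525 + (298 - (-93 - 1*118))) = -367338*(-350525 + (298 - (-93 - 118))) = -367338*(-350525 + (298 - 1*(-211))) = -367338*(-350525 + (298 + 211)) = -367338*(-350525 + 509) = -367338*(-350016) = 128574177408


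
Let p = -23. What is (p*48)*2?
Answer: -2208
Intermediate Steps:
(p*48)*2 = -23*48*2 = -1104*2 = -2208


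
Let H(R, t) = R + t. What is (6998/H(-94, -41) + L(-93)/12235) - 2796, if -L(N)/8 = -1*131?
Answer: -188148086/66069 ≈ -2847.8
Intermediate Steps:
L(N) = 1048 (L(N) = -(-8)*131 = -8*(-131) = 1048)
(6998/H(-94, -41) + L(-93)/12235) - 2796 = (6998/(-94 - 41) + 1048/12235) - 2796 = (6998/(-135) + 1048*(1/12235)) - 2796 = (6998*(-1/135) + 1048/12235) - 2796 = (-6998/135 + 1048/12235) - 2796 = -3419162/66069 - 2796 = -188148086/66069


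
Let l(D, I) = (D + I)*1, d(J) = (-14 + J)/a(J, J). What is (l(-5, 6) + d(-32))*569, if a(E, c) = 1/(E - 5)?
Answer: 969007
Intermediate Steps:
a(E, c) = 1/(-5 + E)
d(J) = (-14 + J)*(-5 + J) (d(J) = (-14 + J)/(1/(-5 + J)) = (-14 + J)*(-5 + J))
l(D, I) = D + I
(l(-5, 6) + d(-32))*569 = ((-5 + 6) + (-14 - 32)*(-5 - 32))*569 = (1 - 46*(-37))*569 = (1 + 1702)*569 = 1703*569 = 969007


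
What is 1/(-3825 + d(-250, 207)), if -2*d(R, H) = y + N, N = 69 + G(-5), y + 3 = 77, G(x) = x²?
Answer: -1/3909 ≈ -0.00025582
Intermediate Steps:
y = 74 (y = -3 + 77 = 74)
N = 94 (N = 69 + (-5)² = 69 + 25 = 94)
d(R, H) = -84 (d(R, H) = -(74 + 94)/2 = -½*168 = -84)
1/(-3825 + d(-250, 207)) = 1/(-3825 - 84) = 1/(-3909) = -1/3909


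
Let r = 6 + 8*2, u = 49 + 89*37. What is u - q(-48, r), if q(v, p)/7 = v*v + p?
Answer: -12940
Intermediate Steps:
u = 3342 (u = 49 + 3293 = 3342)
r = 22 (r = 6 + 16 = 22)
q(v, p) = 7*p + 7*v² (q(v, p) = 7*(v*v + p) = 7*(v² + p) = 7*(p + v²) = 7*p + 7*v²)
u - q(-48, r) = 3342 - (7*22 + 7*(-48)²) = 3342 - (154 + 7*2304) = 3342 - (154 + 16128) = 3342 - 1*16282 = 3342 - 16282 = -12940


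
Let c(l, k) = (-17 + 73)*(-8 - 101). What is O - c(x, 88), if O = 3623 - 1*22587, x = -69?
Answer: -12860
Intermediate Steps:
c(l, k) = -6104 (c(l, k) = 56*(-109) = -6104)
O = -18964 (O = 3623 - 22587 = -18964)
O - c(x, 88) = -18964 - 1*(-6104) = -18964 + 6104 = -12860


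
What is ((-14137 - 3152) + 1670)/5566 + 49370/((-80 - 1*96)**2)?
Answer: -431861/356224 ≈ -1.2123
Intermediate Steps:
((-14137 - 3152) + 1670)/5566 + 49370/((-80 - 1*96)**2) = (-17289 + 1670)*(1/5566) + 49370/((-80 - 96)**2) = -15619*1/5566 + 49370/((-176)**2) = -15619/5566 + 49370/30976 = -15619/5566 + 49370*(1/30976) = -15619/5566 + 24685/15488 = -431861/356224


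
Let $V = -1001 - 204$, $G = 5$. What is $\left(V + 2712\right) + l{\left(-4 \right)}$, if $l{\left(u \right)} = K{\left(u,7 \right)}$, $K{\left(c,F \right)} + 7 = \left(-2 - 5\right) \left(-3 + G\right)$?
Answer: $1486$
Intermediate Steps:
$K{\left(c,F \right)} = -21$ ($K{\left(c,F \right)} = -7 + \left(-2 - 5\right) \left(-3 + 5\right) = -7 - 14 = -21$)
$l{\left(u \right)} = -21$
$V = -1205$ ($V = -1001 - 204 = -1205$)
$\left(V + 2712\right) + l{\left(-4 \right)} = \left(-1205 + 2712\right) - 21 = 1507 - 21 = 1486$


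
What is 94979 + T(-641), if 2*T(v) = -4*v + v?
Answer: 191881/2 ≈ 95941.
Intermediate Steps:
T(v) = -3*v/2 (T(v) = (-4*v + v)/2 = (-3*v)/2 = -3*v/2)
94979 + T(-641) = 94979 - 3/2*(-641) = 94979 + 1923/2 = 191881/2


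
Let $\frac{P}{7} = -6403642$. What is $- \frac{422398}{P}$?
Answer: $\frac{211199}{22412747} \approx 0.0094232$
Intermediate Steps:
$P = -44825494$ ($P = 7 \left(-6403642\right) = -44825494$)
$- \frac{422398}{P} = - \frac{422398}{-44825494} = \left(-422398\right) \left(- \frac{1}{44825494}\right) = \frac{211199}{22412747}$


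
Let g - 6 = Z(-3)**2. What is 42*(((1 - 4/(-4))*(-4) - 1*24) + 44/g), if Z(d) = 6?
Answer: -1300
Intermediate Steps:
g = 42 (g = 6 + 6**2 = 6 + 36 = 42)
42*(((1 - 4/(-4))*(-4) - 1*24) + 44/g) = 42*(((1 - 4/(-4))*(-4) - 1*24) + 44/42) = 42*(((1 - 4*(-1/4))*(-4) - 24) + 44*(1/42)) = 42*(((1 + 1)*(-4) - 24) + 22/21) = 42*((2*(-4) - 24) + 22/21) = 42*((-8 - 24) + 22/21) = 42*(-32 + 22/21) = 42*(-650/21) = -1300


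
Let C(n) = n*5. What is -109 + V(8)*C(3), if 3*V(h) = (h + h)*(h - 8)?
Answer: -109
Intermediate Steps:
V(h) = 2*h*(-8 + h)/3 (V(h) = ((h + h)*(h - 8))/3 = ((2*h)*(-8 + h))/3 = (2*h*(-8 + h))/3 = 2*h*(-8 + h)/3)
C(n) = 5*n
-109 + V(8)*C(3) = -109 + ((⅔)*8*(-8 + 8))*(5*3) = -109 + ((⅔)*8*0)*15 = -109 + 0*15 = -109 + 0 = -109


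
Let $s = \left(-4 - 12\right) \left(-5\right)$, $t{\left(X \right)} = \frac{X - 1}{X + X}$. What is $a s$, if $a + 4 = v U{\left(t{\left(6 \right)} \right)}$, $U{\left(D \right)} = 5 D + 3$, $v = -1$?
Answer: $- \frac{2180}{3} \approx -726.67$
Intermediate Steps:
$t{\left(X \right)} = \frac{-1 + X}{2 X}$
$U{\left(D \right)} = 3 + 5 D$
$a = - \frac{109}{12}$ ($a = -4 - \left(3 + 5 \frac{-1 + 6}{2 \cdot 6}\right) = -4 - \left(3 + 5 \cdot \frac{1}{2} \cdot \frac{1}{6} \cdot 5\right) = -4 - \left(3 + 5 \cdot \frac{5}{12}\right) = -4 - \left(3 + \frac{25}{12}\right) = -4 - \frac{61}{12} = - \frac{109}{12} \approx -9.0833$)
$s = 80$ ($s = \left(-16\right) \left(-5\right) = 80$)
$a s = \left(- \frac{109}{12}\right) 80 = - \frac{2180}{3}$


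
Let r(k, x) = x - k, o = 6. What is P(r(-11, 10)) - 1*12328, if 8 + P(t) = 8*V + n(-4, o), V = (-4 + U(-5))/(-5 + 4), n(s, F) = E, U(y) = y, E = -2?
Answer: -12266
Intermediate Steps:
n(s, F) = -2
V = 9 (V = (-4 - 5)/(-5 + 4) = -9/(-1) = -9*(-1) = 9)
P(t) = 62 (P(t) = -8 + (8*9 - 2) = -8 + (72 - 2) = -8 + 70 = 62)
P(r(-11, 10)) - 1*12328 = 62 - 1*12328 = 62 - 12328 = -12266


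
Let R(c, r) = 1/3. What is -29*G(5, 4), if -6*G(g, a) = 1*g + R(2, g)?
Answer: 232/9 ≈ 25.778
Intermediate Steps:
R(c, r) = 1/3 (R(c, r) = 1*(1/3) = 1/3)
G(g, a) = -1/18 - g/6 (G(g, a) = -(1*g + 1/3)/6 = -(g + 1/3)/6 = -(1/3 + g)/6 = -1/18 - g/6)
-29*G(5, 4) = -29*(-1/18 - 1/6*5) = -29*(-1/18 - 5/6) = -29*(-8/9) = 232/9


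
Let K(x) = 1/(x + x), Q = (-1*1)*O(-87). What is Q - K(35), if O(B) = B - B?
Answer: -1/70 ≈ -0.014286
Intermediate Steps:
O(B) = 0
Q = 0 (Q = -1*1*0 = -1*0 = 0)
K(x) = 1/(2*x)
Q - K(35) = 0 - 1/(2*35) = 0 - 1*1/70 = 0 - 1/70 = -1/70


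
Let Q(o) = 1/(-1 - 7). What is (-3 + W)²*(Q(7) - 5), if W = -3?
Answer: -369/2 ≈ -184.50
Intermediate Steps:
Q(o) = -⅛ (Q(o) = 1/(-8) = -⅛)
(-3 + W)²*(Q(7) - 5) = (-3 - 3)²*(-⅛ - 5) = (-6)²*(-41/8) = 36*(-41/8) = -369/2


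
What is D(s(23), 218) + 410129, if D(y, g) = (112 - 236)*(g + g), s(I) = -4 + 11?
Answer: 356065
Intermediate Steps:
s(I) = 7
D(y, g) = -248*g
D(s(23), 218) + 410129 = -248*218 + 410129 = -54064 + 410129 = 356065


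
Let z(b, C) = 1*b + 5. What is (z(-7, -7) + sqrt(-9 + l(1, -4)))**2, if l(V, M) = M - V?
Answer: (2 - I*sqrt(14))**2 ≈ -10.0 - 14.967*I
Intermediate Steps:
z(b, C) = 5 + b (z(b, C) = b + 5 = 5 + b)
(z(-7, -7) + sqrt(-9 + l(1, -4)))**2 = ((5 - 7) + sqrt(-9 + (-4 - 1*1)))**2 = (-2 + sqrt(-9 + (-4 - 1)))**2 = (-2 + sqrt(-9 - 5))**2 = (-2 + sqrt(-14))**2 = (-2 + I*sqrt(14))**2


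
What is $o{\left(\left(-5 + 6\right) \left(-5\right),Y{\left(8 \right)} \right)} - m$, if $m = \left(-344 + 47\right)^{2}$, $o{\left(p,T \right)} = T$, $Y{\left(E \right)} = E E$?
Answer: $-88145$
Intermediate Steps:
$Y{\left(E \right)} = E^{2}$
$m = 88209$ ($m = \left(-297\right)^{2} = 88209$)
$o{\left(\left(-5 + 6\right) \left(-5\right),Y{\left(8 \right)} \right)} - m = 8^{2} - 88209 = 64 - 88209 = -88145$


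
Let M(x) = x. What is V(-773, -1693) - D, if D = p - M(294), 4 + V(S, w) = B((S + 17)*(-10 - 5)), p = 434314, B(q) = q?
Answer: -422684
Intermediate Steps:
V(S, w) = -259 - 15*S (V(S, w) = -4 + (S + 17)*(-10 - 5) = -4 + (17 + S)*(-15) = -4 + (-255 - 15*S) = -259 - 15*S)
D = 434020 (D = 434314 - 1*294 = 434314 - 294 = 434020)
V(-773, -1693) - D = (-259 - 15*(-773)) - 1*434020 = (-259 + 11595) - 434020 = 11336 - 434020 = -422684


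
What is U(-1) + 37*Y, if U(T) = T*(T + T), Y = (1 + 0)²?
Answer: 39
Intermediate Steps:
Y = 1 (Y = 1² = 1)
U(T) = 2*T² (U(T) = T*(2*T) = 2*T²)
U(-1) + 37*Y = 2*(-1)² + 37*1 = 2*1 + 37 = 2 + 37 = 39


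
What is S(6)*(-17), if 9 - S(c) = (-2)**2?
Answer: -85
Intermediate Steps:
S(c) = 5 (S(c) = 9 - 1*(-2)**2 = 9 - 1*4 = 9 - 4 = 5)
S(6)*(-17) = 5*(-17) = -85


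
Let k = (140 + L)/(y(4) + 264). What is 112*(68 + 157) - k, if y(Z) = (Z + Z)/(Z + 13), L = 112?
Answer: 28323729/1124 ≈ 25199.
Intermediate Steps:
y(Z) = 2*Z/(13 + Z) (y(Z) = (2*Z)/(13 + Z) = 2*Z/(13 + Z))
k = 1071/1124 (k = (140 + 112)/(2*4/(13 + 4) + 264) = 252/(2*4/17 + 264) = 252/(2*4*(1/17) + 264) = 252/(8/17 + 264) = 252/(4496/17) = (17/4496)*252 = 1071/1124 ≈ 0.95285)
112*(68 + 157) - k = 112*(68 + 157) - 1*1071/1124 = 112*225 - 1071/1124 = 25200 - 1071/1124 = 28323729/1124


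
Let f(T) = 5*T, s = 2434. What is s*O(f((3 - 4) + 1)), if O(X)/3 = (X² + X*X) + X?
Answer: 0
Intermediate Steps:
O(X) = 3*X + 6*X² (O(X) = 3*((X² + X*X) + X) = 3*((X² + X²) + X) = 3*(2*X² + X) = 3*(X + 2*X²) = 3*X + 6*X²)
s*O(f((3 - 4) + 1)) = 2434*(3*(5*((3 - 4) + 1))*(1 + 2*(5*((3 - 4) + 1)))) = 2434*(3*(5*(-1 + 1))*(1 + 2*(5*(-1 + 1)))) = 2434*(3*(5*0)*(1 + 2*(5*0))) = 2434*(3*0*(1 + 2*0)) = 2434*(3*0*(1 + 0)) = 2434*(3*0*1) = 2434*0 = 0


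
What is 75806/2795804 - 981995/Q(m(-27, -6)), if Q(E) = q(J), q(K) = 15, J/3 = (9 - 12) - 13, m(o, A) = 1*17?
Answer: -274546441189/4193706 ≈ -65466.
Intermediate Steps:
m(o, A) = 17
J = -48 (J = 3*((9 - 12) - 13) = 3*(-3 - 13) = 3*(-16) = -48)
Q(E) = 15
75806/2795804 - 981995/Q(m(-27, -6)) = 75806/2795804 - 981995/15 = 75806*(1/2795804) - 981995*1/15 = 37903/1397902 - 196399/3 = -274546441189/4193706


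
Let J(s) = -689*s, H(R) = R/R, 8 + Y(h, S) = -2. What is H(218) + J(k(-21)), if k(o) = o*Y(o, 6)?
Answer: -144689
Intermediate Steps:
Y(h, S) = -10 (Y(h, S) = -8 - 2 = -10)
H(R) = 1
k(o) = -10*o (k(o) = o*(-10) = -10*o)
H(218) + J(k(-21)) = 1 - (-6890)*(-21) = 1 - 689*210 = 1 - 144690 = -144689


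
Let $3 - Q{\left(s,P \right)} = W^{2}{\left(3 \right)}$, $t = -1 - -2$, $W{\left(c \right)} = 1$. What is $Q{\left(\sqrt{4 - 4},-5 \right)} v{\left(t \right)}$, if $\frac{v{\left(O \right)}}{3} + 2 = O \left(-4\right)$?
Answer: $-36$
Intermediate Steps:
$t = 1$ ($t = -1 + 2 = 1$)
$v{\left(O \right)} = -6 - 12 O$ ($v{\left(O \right)} = -6 + 3 O \left(-4\right) = -6 + 3 \left(- 4 O\right) = -6 - 12 O$)
$Q{\left(s,P \right)} = 2$ ($Q{\left(s,P \right)} = 3 - 1^{2} = 3 - 1 = 2$)
$Q{\left(\sqrt{4 - 4},-5 \right)} v{\left(t \right)} = 2 \left(-6 - 12\right) = 2 \left(-18\right) = -36$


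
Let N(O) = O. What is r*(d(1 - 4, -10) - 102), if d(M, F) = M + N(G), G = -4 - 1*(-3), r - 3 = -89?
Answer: 9116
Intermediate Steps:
r = -86 (r = 3 - 89 = -86)
G = -1 (G = -4 + 3 = -1)
d(M, F) = -1 + M (d(M, F) = M - 1 = -1 + M)
r*(d(1 - 4, -10) - 102) = -86*((-1 + (1 - 4)) - 102) = -86*((-1 - 3) - 102) = -86*(-4 - 102) = -86*(-106) = 9116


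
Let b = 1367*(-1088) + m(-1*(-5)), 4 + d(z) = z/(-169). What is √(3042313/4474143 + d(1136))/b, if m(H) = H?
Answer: -I*√3774683431362813/28835528005323 ≈ -2.1307e-6*I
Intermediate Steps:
d(z) = -4 - z/169 (d(z) = -4 + z/(-169) = -4 + z*(-1/169) = -4 - z/169)
b = -1487291 (b = 1367*(-1088) - 1*(-5) = -1487296 + 5 = -1487291)
√(3042313/4474143 + d(1136))/b = √(3042313/4474143 + (-4 - 1/169*1136))/(-1487291) = √(3042313*(1/4474143) + (-4 - 1136/169))*(-1/1487291) = √(3042313/4474143 - 1812/169)*(-1/1487291) = √(-7592996219/756130167)*(-1/1487291) = (I*√3774683431362813/19387953)*(-1/1487291) = -I*√3774683431362813/28835528005323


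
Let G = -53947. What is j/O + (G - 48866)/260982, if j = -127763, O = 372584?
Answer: -11941720343/16206286248 ≈ -0.73686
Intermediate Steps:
j/O + (G - 48866)/260982 = -127763/372584 + (-53947 - 48866)/260982 = -127763*1/372584 - 102813*1/260982 = -127763/372584 - 34271/86994 = -11941720343/16206286248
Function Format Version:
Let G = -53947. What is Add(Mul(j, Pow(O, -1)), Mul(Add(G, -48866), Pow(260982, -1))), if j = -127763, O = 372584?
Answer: Rational(-11941720343, 16206286248) ≈ -0.73686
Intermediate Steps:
Add(Mul(j, Pow(O, -1)), Mul(Add(G, -48866), Pow(260982, -1))) = Add(Mul(-127763, Pow(372584, -1)), Mul(Add(-53947, -48866), Pow(260982, -1))) = Add(Mul(-127763, Rational(1, 372584)), Mul(-102813, Rational(1, 260982))) = Add(Rational(-127763, 372584), Rational(-34271, 86994)) = Rational(-11941720343, 16206286248)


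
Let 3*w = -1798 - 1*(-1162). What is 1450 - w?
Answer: 1662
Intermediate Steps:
w = -212 (w = (-1798 - 1*(-1162))/3 = (-1798 + 1162)/3 = (⅓)*(-636) = -212)
1450 - w = 1450 - 1*(-212) = 1450 + 212 = 1662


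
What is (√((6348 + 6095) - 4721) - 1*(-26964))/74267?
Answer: 26964/74267 + 3*√858/74267 ≈ 0.36425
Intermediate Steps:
(√((6348 + 6095) - 4721) - 1*(-26964))/74267 = (√(12443 - 4721) + 26964)*(1/74267) = (√7722 + 26964)*(1/74267) = (3*√858 + 26964)*(1/74267) = (26964 + 3*√858)*(1/74267) = 26964/74267 + 3*√858/74267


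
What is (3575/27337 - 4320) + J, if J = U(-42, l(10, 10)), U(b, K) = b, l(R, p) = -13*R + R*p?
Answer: -119240419/27337 ≈ -4361.9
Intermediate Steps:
J = -42
(3575/27337 - 4320) + J = (3575/27337 - 4320) - 42 = -118092265/27337 - 42 = -119240419/27337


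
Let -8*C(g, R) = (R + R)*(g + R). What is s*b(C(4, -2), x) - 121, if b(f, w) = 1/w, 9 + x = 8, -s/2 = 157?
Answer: 193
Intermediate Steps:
s = -314 (s = -2*157 = -314)
C(g, R) = -R*(R + g)/4 (C(g, R) = -(R + R)*(g + R)/8 = -2*R*(R + g)/8 = -R*(R + g)/4)
x = -1 (x = -9 + 8 = -1)
s*b(C(4, -2), x) - 121 = -314/(-1) - 121 = -314*(-1) - 121 = 314 - 121 = 193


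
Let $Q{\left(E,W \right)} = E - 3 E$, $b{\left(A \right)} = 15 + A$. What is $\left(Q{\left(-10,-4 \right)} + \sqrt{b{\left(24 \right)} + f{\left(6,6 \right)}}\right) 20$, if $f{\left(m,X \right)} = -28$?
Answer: $400 + 20 \sqrt{11} \approx 466.33$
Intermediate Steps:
$Q{\left(E,W \right)} = - 2 E$
$\left(Q{\left(-10,-4 \right)} + \sqrt{b{\left(24 \right)} + f{\left(6,6 \right)}}\right) 20 = \left(\left(-2\right) \left(-10\right) + \sqrt{\left(15 + 24\right) - 28}\right) 20 = \left(20 + \sqrt{39 - 28}\right) 20 = \left(20 + \sqrt{11}\right) 20 = 400 + 20 \sqrt{11}$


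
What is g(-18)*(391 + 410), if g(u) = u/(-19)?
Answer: 14418/19 ≈ 758.84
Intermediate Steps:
g(u) = -u/19 (g(u) = u*(-1/19) = -u/19)
g(-18)*(391 + 410) = (-1/19*(-18))*(391 + 410) = (18/19)*801 = 14418/19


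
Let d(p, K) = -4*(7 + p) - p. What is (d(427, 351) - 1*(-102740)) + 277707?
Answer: 378284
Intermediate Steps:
d(p, K) = -28 - 5*p (d(p, K) = (-28 - 4*p) - p = -28 - 5*p)
(d(427, 351) - 1*(-102740)) + 277707 = ((-28 - 5*427) - 1*(-102740)) + 277707 = ((-28 - 2135) + 102740) + 277707 = (-2163 + 102740) + 277707 = 100577 + 277707 = 378284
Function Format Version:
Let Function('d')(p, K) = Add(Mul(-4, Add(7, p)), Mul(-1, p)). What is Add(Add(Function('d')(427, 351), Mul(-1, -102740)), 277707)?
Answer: 378284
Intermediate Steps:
Function('d')(p, K) = Add(-28, Mul(-5, p)) (Function('d')(p, K) = Add(Add(-28, Mul(-4, p)), Mul(-1, p)) = Add(-28, Mul(-5, p)))
Add(Add(Function('d')(427, 351), Mul(-1, -102740)), 277707) = Add(Add(Add(-28, Mul(-5, 427)), Mul(-1, -102740)), 277707) = Add(Add(Add(-28, -2135), 102740), 277707) = Add(Add(-2163, 102740), 277707) = Add(100577, 277707) = 378284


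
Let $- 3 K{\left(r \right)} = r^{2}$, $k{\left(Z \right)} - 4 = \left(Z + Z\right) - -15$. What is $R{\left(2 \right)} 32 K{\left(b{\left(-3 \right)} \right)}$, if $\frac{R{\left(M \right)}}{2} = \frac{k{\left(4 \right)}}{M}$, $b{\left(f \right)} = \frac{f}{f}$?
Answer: $-288$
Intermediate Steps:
$b{\left(f \right)} = 1$
$k{\left(Z \right)} = 19 + 2 Z$ ($k{\left(Z \right)} = 4 + \left(\left(Z + Z\right) - -15\right) = 4 + \left(2 Z + 15\right) = 4 + \left(15 + 2 Z\right) = 19 + 2 Z$)
$K{\left(r \right)} = - \frac{r^{2}}{3}$
$R{\left(M \right)} = \frac{54}{M}$ ($R{\left(M \right)} = 2 \frac{19 + 2 \cdot 4}{M} = 2 \frac{19 + 8}{M} = 2 \frac{27}{M} = \frac{54}{M}$)
$R{\left(2 \right)} 32 K{\left(b{\left(-3 \right)} \right)} = \frac{54}{2} \cdot 32 \left(- \frac{1^{2}}{3}\right) = 54 \cdot \frac{1}{2} \cdot 32 \left(\left(- \frac{1}{3}\right) 1\right) = 27 \cdot 32 \left(- \frac{1}{3}\right) = 864 \left(- \frac{1}{3}\right) = -288$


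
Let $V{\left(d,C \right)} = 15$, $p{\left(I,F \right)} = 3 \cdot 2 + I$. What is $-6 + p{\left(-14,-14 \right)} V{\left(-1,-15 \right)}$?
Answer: $-126$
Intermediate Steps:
$p{\left(I,F \right)} = 6 + I$
$-6 + p{\left(-14,-14 \right)} V{\left(-1,-15 \right)} = -6 + \left(6 - 14\right) 15 = -6 - 120 = -126$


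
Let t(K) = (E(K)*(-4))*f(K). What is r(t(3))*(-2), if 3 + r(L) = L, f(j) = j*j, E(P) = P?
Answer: 222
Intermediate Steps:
f(j) = j²
t(K) = -4*K³ (t(K) = (K*(-4))*K² = (-4*K)*K² = -4*K³)
r(L) = -3 + L
r(t(3))*(-2) = (-3 - 4*3³)*(-2) = (-3 - 4*27)*(-2) = (-3 - 108)*(-2) = -111*(-2) = 222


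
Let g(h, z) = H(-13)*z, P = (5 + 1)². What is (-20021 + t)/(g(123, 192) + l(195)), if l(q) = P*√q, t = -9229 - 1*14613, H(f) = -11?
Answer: 643324/29221 + 43863*√195/116884 ≈ 27.256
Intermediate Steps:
P = 36 (P = 6² = 36)
g(h, z) = -11*z
t = -23842 (t = -9229 - 14613 = -23842)
l(q) = 36*√q
(-20021 + t)/(g(123, 192) + l(195)) = (-20021 - 23842)/(-11*192 + 36*√195) = -43863/(-2112 + 36*√195)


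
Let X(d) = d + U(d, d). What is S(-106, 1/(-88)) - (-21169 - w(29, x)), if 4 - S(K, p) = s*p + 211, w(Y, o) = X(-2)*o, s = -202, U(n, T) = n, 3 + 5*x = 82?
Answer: 4597231/220 ≈ 20897.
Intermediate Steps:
x = 79/5 (x = -⅗ + (⅕)*82 = -⅗ + 82/5 = 79/5 ≈ 15.800)
X(d) = 2*d (X(d) = d + d = 2*d)
w(Y, o) = -4*o (w(Y, o) = (2*(-2))*o = -4*o)
S(K, p) = -207 + 202*p (S(K, p) = 4 - (-202*p + 211) = 4 - (211 - 202*p) = 4 + (-211 + 202*p) = -207 + 202*p)
S(-106, 1/(-88)) - (-21169 - w(29, x)) = (-207 + 202/(-88)) - (-21169 - (-4)*79/5) = (-207 + 202*(-1/88)) - (-21169 - 1*(-316/5)) = (-207 - 101/44) - (-21169 + 316/5) = -9209/44 - 1*(-105529/5) = -9209/44 + 105529/5 = 4597231/220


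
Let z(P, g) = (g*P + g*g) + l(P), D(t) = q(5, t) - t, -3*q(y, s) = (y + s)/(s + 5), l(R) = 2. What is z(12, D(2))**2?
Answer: 34225/81 ≈ 422.53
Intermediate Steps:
q(y, s) = -(s + y)/(3*(5 + s)) (q(y, s) = -(y + s)/(3*(s + 5)) = -(s + y)/(3*(5 + s)))
D(t) = -t + (-5 - t)/(3*(5 + t)) (D(t) = (-t - 1*5)/(3*(5 + t)) - t = (-t - 5)/(3*(5 + t)) - t = (-5 - t)/(3*(5 + t)) - t = -t + (-5 - t)/(3*(5 + t)))
z(P, g) = 2 + g**2 + P*g (z(P, g) = (g*P + g*g) + 2 = (P*g + g**2) + 2 = (g**2 + P*g) + 2 = 2 + g**2 + P*g)
z(12, D(2))**2 = (2 + (-1/3 - 1*2)**2 + 12*(-1/3 - 1*2))**2 = (2 + (-1/3 - 2)**2 + 12*(-1/3 - 2))**2 = (2 + (-7/3)**2 + 12*(-7/3))**2 = (2 + 49/9 - 28)**2 = (-185/9)**2 = 34225/81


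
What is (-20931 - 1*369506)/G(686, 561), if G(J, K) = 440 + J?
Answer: -390437/1126 ≈ -346.75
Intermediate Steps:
(-20931 - 1*369506)/G(686, 561) = (-20931 - 1*369506)/(440 + 686) = (-20931 - 369506)/1126 = -390437*1/1126 = -390437/1126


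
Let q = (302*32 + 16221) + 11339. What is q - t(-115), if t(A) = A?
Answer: 37339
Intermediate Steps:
q = 37224 (q = (9664 + 16221) + 11339 = 25885 + 11339 = 37224)
q - t(-115) = 37224 - 1*(-115) = 37224 + 115 = 37339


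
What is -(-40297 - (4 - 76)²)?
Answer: 45481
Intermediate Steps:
-(-40297 - (4 - 76)²) = -(-40297 - 1*(-72)²) = -(-40297 - 1*5184) = -(-40297 - 5184) = -1*(-45481) = 45481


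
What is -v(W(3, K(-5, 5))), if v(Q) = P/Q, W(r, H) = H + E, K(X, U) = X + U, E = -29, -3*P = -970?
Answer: 970/87 ≈ 11.149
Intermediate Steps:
P = 970/3 (P = -⅓*(-970) = 970/3 ≈ 323.33)
K(X, U) = U + X
W(r, H) = -29 + H (W(r, H) = H - 29 = -29 + H)
v(Q) = 970/(3*Q)
-v(W(3, K(-5, 5))) = -970/(3*(-29 + (5 - 5))) = -970/(3*(-29 + 0)) = -970/(3*(-29)) = -970*(-1)/(3*29) = -1*(-970/87) = 970/87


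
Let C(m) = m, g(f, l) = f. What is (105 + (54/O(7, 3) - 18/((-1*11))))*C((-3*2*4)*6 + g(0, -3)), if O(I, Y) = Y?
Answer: -197424/11 ≈ -17948.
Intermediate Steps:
(105 + (54/O(7, 3) - 18/((-1*11))))*C((-3*2*4)*6 + g(0, -3)) = (105 + (54/3 - 18/((-1*11))))*((-3*2*4)*6 + 0) = (105 + (54*(⅓) - 18/(-11)))*(-6*4*6 + 0) = (105 + (18 - 18*(-1/11)))*(-24*6 + 0) = (105 + (18 + 18/11))*(-144 + 0) = (105 + 216/11)*(-144) = (1371/11)*(-144) = -197424/11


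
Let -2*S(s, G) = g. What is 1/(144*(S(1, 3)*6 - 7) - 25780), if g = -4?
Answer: -1/25060 ≈ -3.9904e-5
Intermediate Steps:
S(s, G) = 2 (S(s, G) = -1/2*(-4) = 2)
1/(144*(S(1, 3)*6 - 7) - 25780) = 1/(144*(2*6 - 7) - 25780) = 1/(144*(12 - 7) - 25780) = 1/(144*5 - 25780) = 1/(720 - 25780) = 1/(-25060) = -1/25060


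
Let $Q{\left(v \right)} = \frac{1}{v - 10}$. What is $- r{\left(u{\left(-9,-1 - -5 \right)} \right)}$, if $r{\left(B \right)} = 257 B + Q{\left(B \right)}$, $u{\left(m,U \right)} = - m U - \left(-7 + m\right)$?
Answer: $- \frac{561289}{42} \approx -13364.0$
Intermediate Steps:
$Q{\left(v \right)} = \frac{1}{-10 + v}$
$u{\left(m,U \right)} = 7 - m - U m$ ($u{\left(m,U \right)} = - U m - \left(-7 + m\right) = 7 - m - U m$)
$r{\left(B \right)} = \frac{1}{-10 + B} + 257 B$ ($r{\left(B \right)} = 257 B + \frac{1}{-10 + B} = \frac{1}{-10 + B} + 257 B$)
$- r{\left(u{\left(-9,-1 - -5 \right)} \right)} = - \frac{1 + 257 \left(7 - -9 - \left(-1 - -5\right) \left(-9\right)\right) \left(-10 - \left(-16 + \left(-1 - -5\right) \left(-9\right)\right)\right)}{-10 - \left(-16 + \left(-1 - -5\right) \left(-9\right)\right)} = - \frac{1 + 257 \left(7 + 9 - \left(-1 + 5\right) \left(-9\right)\right) \left(-10 + \left(7 + 9 - \left(-1 + 5\right) \left(-9\right)\right)\right)}{-10 + \left(7 + 9 - \left(-1 + 5\right) \left(-9\right)\right)} = - \frac{1 + 257 \left(7 + 9 - 4 \left(-9\right)\right) \left(-10 + \left(7 + 9 - 4 \left(-9\right)\right)\right)}{-10 + \left(7 + 9 - 4 \left(-9\right)\right)} = - \frac{1 + 257 \left(7 + 9 + 36\right) \left(-10 + \left(7 + 9 + 36\right)\right)}{-10 + \left(7 + 9 + 36\right)} = - \frac{1 + 257 \cdot 52 \left(-10 + 52\right)}{-10 + 52} = - \frac{1 + 257 \cdot 52 \cdot 42}{42} = - \frac{1 + 561288}{42} = - \frac{561289}{42}$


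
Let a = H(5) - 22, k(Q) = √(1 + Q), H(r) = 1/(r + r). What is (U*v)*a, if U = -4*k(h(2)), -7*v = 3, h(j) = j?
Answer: -1314*√3/35 ≈ -65.026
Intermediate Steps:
H(r) = 1/(2*r)
v = -3/7 (v = -⅐*3 = -3/7 ≈ -0.42857)
U = -4*√3 (U = -4*√(1 + 2) = -4*√3 ≈ -6.9282)
a = -219/10 (a = (½)/5 - 22 = (½)*(⅕) - 22 = ⅒ - 22 = -219/10 ≈ -21.900)
(U*v)*a = (-4*√3*(-3/7))*(-219/10) = (12*√3/7)*(-219/10) = -1314*√3/35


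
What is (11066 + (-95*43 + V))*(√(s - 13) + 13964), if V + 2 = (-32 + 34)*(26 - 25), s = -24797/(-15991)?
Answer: 97482684 + 6981*I*√2927728226/15991 ≈ 9.7483e+7 + 23622.0*I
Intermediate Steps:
s = 24797/15991 (s = -24797*(-1/15991) = 24797/15991 ≈ 1.5507)
V = 0 (V = -2 + (-32 + 34)*(26 - 25) = -2 + 2*1 = -2 + 2 = 0)
(11066 + (-95*43 + V))*(√(s - 13) + 13964) = (11066 + (-95*43 + 0))*(√(24797/15991 - 13) + 13964) = (11066 + (-4085 + 0))*(√(-183086/15991) + 13964) = (11066 - 4085)*(I*√2927728226/15991 + 13964) = 6981*(13964 + I*√2927728226/15991) = 97482684 + 6981*I*√2927728226/15991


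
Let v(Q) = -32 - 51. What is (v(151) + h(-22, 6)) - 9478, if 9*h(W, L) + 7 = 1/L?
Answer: -516335/54 ≈ -9561.8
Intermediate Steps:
v(Q) = -83
h(W, L) = -7/9 + 1/(9*L)
(v(151) + h(-22, 6)) - 9478 = (-83 + (⅑)*(1 - 7*6)/6) - 9478 = (-83 + (⅑)*(⅙)*(1 - 42)) - 9478 = (-83 + (⅑)*(⅙)*(-41)) - 9478 = (-83 - 41/54) - 9478 = -4523/54 - 9478 = -516335/54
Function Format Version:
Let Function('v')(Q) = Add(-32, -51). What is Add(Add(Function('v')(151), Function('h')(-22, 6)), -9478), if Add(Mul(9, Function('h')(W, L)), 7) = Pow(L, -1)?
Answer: Rational(-516335, 54) ≈ -9561.8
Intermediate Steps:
Function('v')(Q) = -83
Function('h')(W, L) = Add(Rational(-7, 9), Mul(Rational(1, 9), Pow(L, -1)))
Add(Add(Function('v')(151), Function('h')(-22, 6)), -9478) = Add(Add(-83, Mul(Rational(1, 9), Pow(6, -1), Add(1, Mul(-7, 6)))), -9478) = Add(Add(-83, Mul(Rational(1, 9), Rational(1, 6), Add(1, -42))), -9478) = Add(Add(-83, Mul(Rational(1, 9), Rational(1, 6), -41)), -9478) = Add(Add(-83, Rational(-41, 54)), -9478) = Add(Rational(-4523, 54), -9478) = Rational(-516335, 54)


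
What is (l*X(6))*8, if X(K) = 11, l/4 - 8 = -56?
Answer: -16896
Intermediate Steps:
l = -192 (l = 32 + 4*(-56) = 32 - 224 = -192)
(l*X(6))*8 = -192*11*8 = -2112*8 = -16896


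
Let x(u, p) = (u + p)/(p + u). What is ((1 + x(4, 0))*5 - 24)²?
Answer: 196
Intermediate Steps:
x(u, p) = 1 (x(u, p) = (p + u)/(p + u) = 1)
((1 + x(4, 0))*5 - 24)² = ((1 + 1)*5 - 24)² = (2*5 - 24)² = (10 - 24)² = (-14)² = 196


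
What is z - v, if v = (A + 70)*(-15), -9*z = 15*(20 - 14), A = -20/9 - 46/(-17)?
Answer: 53410/51 ≈ 1047.3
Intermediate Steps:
A = 74/153 (A = -20*⅑ - 46*(-1/17) = -20/9 + 46/17 = 74/153 ≈ 0.48366)
z = -10 (z = -5*(20 - 14)/3 = -5*6/3 = -⅑*90 = -10)
v = -53920/51 (v = (74/153 + 70)*(-15) = (10784/153)*(-15) = -53920/51 ≈ -1057.3)
z - v = -10 - 1*(-53920/51) = -10 + 53920/51 = 53410/51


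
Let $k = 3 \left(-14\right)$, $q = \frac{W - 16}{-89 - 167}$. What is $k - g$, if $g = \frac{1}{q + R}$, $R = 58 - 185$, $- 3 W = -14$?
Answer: $- \frac{2047158}{48751} \approx -41.992$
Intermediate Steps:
$W = \frac{14}{3}$ ($W = \left(- \frac{1}{3}\right) \left(-14\right) = \frac{14}{3} \approx 4.6667$)
$q = \frac{17}{384}$ ($q = \frac{\frac{14}{3} - 16}{-89 - 167} = - \frac{34}{3 \left(-256\right)} = \left(- \frac{34}{3}\right) \left(- \frac{1}{256}\right) = \frac{17}{384} \approx 0.044271$)
$R = -127$
$k = -42$
$g = - \frac{384}{48751}$ ($g = \frac{1}{\frac{17}{384} - 127} = \frac{1}{- \frac{48751}{384}} = - \frac{384}{48751} \approx -0.0078768$)
$k - g = -42 - - \frac{384}{48751} = -42 + \frac{384}{48751} = - \frac{2047158}{48751}$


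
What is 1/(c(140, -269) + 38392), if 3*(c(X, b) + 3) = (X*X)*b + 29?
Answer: -1/1719068 ≈ -5.8171e-7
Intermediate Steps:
c(X, b) = 20/3 + b*X**2/3 (c(X, b) = -3 + ((X*X)*b + 29)/3 = -3 + (X**2*b + 29)/3 = -3 + (b*X**2 + 29)/3 = -3 + (29 + b*X**2)/3 = -3 + (29/3 + b*X**2/3) = 20/3 + b*X**2/3)
1/(c(140, -269) + 38392) = 1/((20/3 + (1/3)*(-269)*140**2) + 38392) = 1/((20/3 + (1/3)*(-269)*19600) + 38392) = 1/((20/3 - 5272400/3) + 38392) = 1/(-1757460 + 38392) = 1/(-1719068) = -1/1719068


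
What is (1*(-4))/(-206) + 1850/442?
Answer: 95717/22763 ≈ 4.2049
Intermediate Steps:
(1*(-4))/(-206) + 1850/442 = -4*(-1/206) + 1850*(1/442) = 2/103 + 925/221 = 95717/22763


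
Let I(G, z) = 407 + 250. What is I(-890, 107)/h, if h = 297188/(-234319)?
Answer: -153947583/297188 ≈ -518.01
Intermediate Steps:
h = -297188/234319 (h = 297188*(-1/234319) = -297188/234319 ≈ -1.2683)
I(G, z) = 657
I(-890, 107)/h = 657/(-297188/234319) = 657*(-234319/297188) = -153947583/297188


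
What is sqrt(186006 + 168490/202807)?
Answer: 2*sqrt(1912646823835231)/202807 ≈ 431.29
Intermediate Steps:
sqrt(186006 + 168490/202807) = sqrt(37723487332/202807) = 2*sqrt(1912646823835231)/202807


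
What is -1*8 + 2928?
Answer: 2920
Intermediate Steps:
-1*8 + 2928 = -8 + 2928 = 2920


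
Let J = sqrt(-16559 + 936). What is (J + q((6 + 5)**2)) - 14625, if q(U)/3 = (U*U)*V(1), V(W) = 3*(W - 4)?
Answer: -409932 + I*sqrt(15623) ≈ -4.0993e+5 + 124.99*I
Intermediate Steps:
V(W) = -12 + 3*W (V(W) = 3*(-4 + W) = -12 + 3*W)
J = I*sqrt(15623) (J = sqrt(-15623) = I*sqrt(15623) ≈ 124.99*I)
q(U) = -27*U**2 (q(U) = 3*((U*U)*(-12 + 3*1)) = 3*(U**2*(-12 + 3)) = 3*(U**2*(-9)) = 3*(-9*U**2) = -27*U**2)
(J + q((6 + 5)**2)) - 14625 = (I*sqrt(15623) - 27*(6 + 5)**4) - 14625 = (I*sqrt(15623) - 27*(11**2)**2) - 14625 = (I*sqrt(15623) - 27*121**2) - 14625 = (I*sqrt(15623) - 27*14641) - 14625 = (I*sqrt(15623) - 395307) - 14625 = (-395307 + I*sqrt(15623)) - 14625 = -409932 + I*sqrt(15623)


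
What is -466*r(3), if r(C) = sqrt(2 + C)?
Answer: -466*sqrt(5) ≈ -1042.0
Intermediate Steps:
-466*r(3) = -466*sqrt(2 + 3) = -466*sqrt(5)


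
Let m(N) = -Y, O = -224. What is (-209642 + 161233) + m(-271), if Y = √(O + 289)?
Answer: -48409 - √65 ≈ -48417.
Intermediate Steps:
Y = √65 (Y = √(-224 + 289) = √65 ≈ 8.0623)
m(N) = -√65
(-209642 + 161233) + m(-271) = (-209642 + 161233) - √65 = -48409 - √65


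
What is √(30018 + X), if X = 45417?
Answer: √75435 ≈ 274.65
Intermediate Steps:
√(30018 + X) = √(30018 + 45417) = √75435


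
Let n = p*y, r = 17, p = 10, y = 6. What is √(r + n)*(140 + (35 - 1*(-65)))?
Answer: 240*√77 ≈ 2106.0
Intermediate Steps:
n = 60 (n = 10*6 = 60)
√(r + n)*(140 + (35 - 1*(-65))) = √(17 + 60)*(140 + (35 - 1*(-65))) = √77*(140 + (35 + 65)) = √77*(140 + 100) = √77*240 = 240*√77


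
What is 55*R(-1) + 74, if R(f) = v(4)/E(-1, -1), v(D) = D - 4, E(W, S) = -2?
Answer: 74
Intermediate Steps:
v(D) = -4 + D
R(f) = 0 (R(f) = (-4 + 4)/(-2) = 0*(-1/2) = 0)
55*R(-1) + 74 = 55*0 + 74 = 0 + 74 = 74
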